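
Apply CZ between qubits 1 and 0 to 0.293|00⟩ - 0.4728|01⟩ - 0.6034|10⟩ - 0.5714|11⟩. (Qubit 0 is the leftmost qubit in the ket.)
0.293|00⟩ - 0.4728|01⟩ - 0.6034|10⟩ + 0.5714|11⟩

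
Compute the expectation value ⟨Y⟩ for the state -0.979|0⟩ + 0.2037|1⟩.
0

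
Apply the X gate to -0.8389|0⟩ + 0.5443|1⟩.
0.5443|0⟩ - 0.8389|1⟩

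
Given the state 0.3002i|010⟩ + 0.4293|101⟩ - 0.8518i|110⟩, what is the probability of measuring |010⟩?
0.09012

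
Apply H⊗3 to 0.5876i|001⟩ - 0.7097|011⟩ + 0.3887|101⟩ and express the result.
(-0.1135 + 0.2077i)|000⟩ + (0.1135 - 0.2077i)|001⟩ + (0.3883 + 0.2077i)|010⟩ + (-0.3883 - 0.2077i)|011⟩ + (-0.3883 + 0.2077i)|100⟩ + (0.3883 - 0.2077i)|101⟩ + (0.1135 + 0.2077i)|110⟩ + (-0.1135 - 0.2077i)|111⟩

H⊗3 gives amp(|y⟩) = (1/2√2) Σ_x (−1)^(x·y) amp(|x⟩), where x·y is the number of positions in which both x and y have a 1.
|000⟩: (0.5876i - 0.7097 + 0.3887)/(2√2) = (-0.1135 + 0.2077i)
|001⟩: (-0.5876i + 0.7097 - 0.3887)/(2√2) = (0.1135 - 0.2077i)
|010⟩: (0.5876i + 0.7097 + 0.3887)/(2√2) = (0.3883 + 0.2077i)
|011⟩: (-0.5876i - 0.7097 - 0.3887)/(2√2) = (-0.3883 - 0.2077i)
|100⟩: (0.5876i - 0.7097 - 0.3887)/(2√2) = (-0.3883 + 0.2077i)
|101⟩: (-0.5876i + 0.7097 + 0.3887)/(2√2) = (0.3883 - 0.2077i)
|110⟩: (0.5876i + 0.7097 - 0.3887)/(2√2) = (0.1135 + 0.2077i)
|111⟩: (-0.5876i - 0.7097 + 0.3887)/(2√2) = (-0.1135 - 0.2077i)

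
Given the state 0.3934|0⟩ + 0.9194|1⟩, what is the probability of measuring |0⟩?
0.1548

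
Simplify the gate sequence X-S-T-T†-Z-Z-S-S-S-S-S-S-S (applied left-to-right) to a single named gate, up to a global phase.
X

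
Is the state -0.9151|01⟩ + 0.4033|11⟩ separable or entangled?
Separable

Writing the state as a|00⟩ + b|01⟩ + c|10⟩ + d|11⟩, it is a product state iff ad − bc = 0.
Here (a, b, c, d) = (0, -0.9151, 0, 0.4033): ad − bc = (0)(0.4033) − (-0.9151)(0) = 0, so the state is separable.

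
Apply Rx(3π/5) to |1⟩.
-0.809i|0⟩ + 0.5878|1⟩

Rx(3π/5) = [[cos(θ/2), −i·sin(θ/2)], [−i·sin(θ/2), cos(θ/2)]]; θ = 3π/5, cos(θ/2) ≈ 0.587785, sin(θ/2) ≈ 0.809017.
With a = amp(|0⟩) = 0 and b = amp(|1⟩) = 1:
new amp(|0⟩) = (0.587785)·a + (-0.809017i)·b = -0.809i
new amp(|1⟩) = (-0.809017i)·a + (0.587785)·b = 0.5878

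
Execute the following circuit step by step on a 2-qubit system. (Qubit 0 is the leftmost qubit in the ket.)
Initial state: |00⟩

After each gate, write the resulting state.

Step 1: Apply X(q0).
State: |10⟩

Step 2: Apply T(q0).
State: (1/√2 + (1/√2)i)|10⟩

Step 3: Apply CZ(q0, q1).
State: (1/√2 + (1/√2)i)|10⟩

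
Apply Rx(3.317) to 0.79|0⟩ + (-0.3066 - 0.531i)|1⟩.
(-0.5982 + 0.3054i)|0⟩ + (0.02686 - 0.7405i)|1⟩

Rx(3.317) = [[cos(θ/2), −i·sin(θ/2)], [−i·sin(θ/2), cos(θ/2)]]; θ = 3.317, cos(θ/2) ≈ -0.0875913, sin(θ/2) ≈ 0.996156.
With a = amp(|0⟩) = 0.79 and b = amp(|1⟩) = (-0.3066 - 0.531i):
new amp(|0⟩) = (-0.0875913)·a + (-0.996156i)·b = (-0.5982 + 0.3054i)
new amp(|1⟩) = (-0.996156i)·a + (-0.0875913)·b = (0.02686 - 0.7405i)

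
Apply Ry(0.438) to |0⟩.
0.9761|0⟩ + 0.2173|1⟩

Ry(0.438) = [[cos(θ/2), −sin(θ/2)], [sin(θ/2), cos(θ/2)]]; θ = 0.438, cos(θ/2) ≈ 0.976115, sin(θ/2) ≈ 0.217254.
With a = amp(|0⟩) = 1 and b = amp(|1⟩) = 0:
new amp(|0⟩) = (0.976115)·a + (-0.217254)·b = 0.9761
new amp(|1⟩) = (0.217254)·a + (0.976115)·b = 0.2173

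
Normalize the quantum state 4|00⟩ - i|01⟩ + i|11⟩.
0.9428|00⟩ - 0.2357i|01⟩ + 0.2357i|11⟩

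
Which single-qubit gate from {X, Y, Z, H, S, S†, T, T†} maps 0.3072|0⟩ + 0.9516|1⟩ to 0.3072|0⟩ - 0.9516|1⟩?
Z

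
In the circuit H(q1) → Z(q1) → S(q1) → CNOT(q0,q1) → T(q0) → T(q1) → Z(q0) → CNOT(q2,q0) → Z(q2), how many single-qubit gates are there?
7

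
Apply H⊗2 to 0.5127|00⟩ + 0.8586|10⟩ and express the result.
0.6857|00⟩ + 0.6857|01⟩ - 0.173|10⟩ - 0.173|11⟩

H⊗2 gives amp(|y⟩) = (1/2) Σ_x (−1)^(x·y) amp(|x⟩), where x·y is the number of positions in which both x and y have a 1.
|00⟩: (0.5127 + 0.8586)/2 = 0.6857
|01⟩: (0.5127 + 0.8586)/2 = 0.6857
|10⟩: (0.5127 - 0.8586)/2 = -0.173
|11⟩: (0.5127 - 0.8586)/2 = -0.173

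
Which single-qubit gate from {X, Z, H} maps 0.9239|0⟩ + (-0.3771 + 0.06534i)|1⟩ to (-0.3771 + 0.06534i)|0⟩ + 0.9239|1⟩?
X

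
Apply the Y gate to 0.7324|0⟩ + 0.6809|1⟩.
-0.6809i|0⟩ + 0.7324i|1⟩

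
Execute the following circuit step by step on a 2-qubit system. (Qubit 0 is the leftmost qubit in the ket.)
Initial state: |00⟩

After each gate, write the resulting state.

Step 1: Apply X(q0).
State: |10⟩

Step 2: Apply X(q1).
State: |11⟩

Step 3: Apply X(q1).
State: |10⟩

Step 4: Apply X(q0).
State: |00⟩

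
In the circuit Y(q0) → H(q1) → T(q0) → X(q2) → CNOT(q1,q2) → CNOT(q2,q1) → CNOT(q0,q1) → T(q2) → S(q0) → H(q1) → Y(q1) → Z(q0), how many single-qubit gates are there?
9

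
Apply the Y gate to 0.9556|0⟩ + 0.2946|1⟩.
-0.2946i|0⟩ + 0.9556i|1⟩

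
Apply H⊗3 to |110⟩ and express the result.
1/√8|000⟩ + 1/√8|001⟩ - 1/√8|010⟩ - 1/√8|011⟩ - 1/√8|100⟩ - 1/√8|101⟩ + 1/√8|110⟩ + 1/√8|111⟩

H⊗3 gives amp(|y⟩) = (1/2√2) Σ_x (−1)^(x·y) amp(|x⟩), where x·y is the number of positions in which both x and y have a 1.
|000⟩: (1)/(2√2) = 1/√8
|001⟩: (1)/(2√2) = 1/√8
|010⟩: (-1)/(2√2) = -1/√8
|011⟩: (-1)/(2√2) = -1/√8
|100⟩: (-1)/(2√2) = -1/√8
|101⟩: (-1)/(2√2) = -1/√8
|110⟩: (1)/(2√2) = 1/√8
|111⟩: (1)/(2√2) = 1/√8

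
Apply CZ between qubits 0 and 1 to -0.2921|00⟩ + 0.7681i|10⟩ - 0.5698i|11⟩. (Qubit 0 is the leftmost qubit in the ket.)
-0.2921|00⟩ + 0.7681i|10⟩ + 0.5698i|11⟩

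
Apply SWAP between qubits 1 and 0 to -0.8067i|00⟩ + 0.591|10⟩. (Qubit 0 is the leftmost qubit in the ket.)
-0.8067i|00⟩ + 0.591|01⟩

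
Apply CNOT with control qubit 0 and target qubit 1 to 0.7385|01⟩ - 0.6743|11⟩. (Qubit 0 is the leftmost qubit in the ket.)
0.7385|01⟩ - 0.6743|10⟩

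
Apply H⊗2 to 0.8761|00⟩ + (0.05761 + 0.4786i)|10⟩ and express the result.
(0.4669 + 0.2393i)|00⟩ + (0.4669 + 0.2393i)|01⟩ + (0.4092 - 0.2393i)|10⟩ + (0.4092 - 0.2393i)|11⟩

H⊗2 gives amp(|y⟩) = (1/2) Σ_x (−1)^(x·y) amp(|x⟩), where x·y is the number of positions in which both x and y have a 1.
|00⟩: (0.8761 + (0.05761 + 0.4786i))/2 = (0.4669 + 0.2393i)
|01⟩: (0.8761 + (0.05761 + 0.4786i))/2 = (0.4669 + 0.2393i)
|10⟩: (0.8761 - (0.05761 + 0.4786i))/2 = (0.4092 - 0.2393i)
|11⟩: (0.8761 - (0.05761 + 0.4786i))/2 = (0.4092 - 0.2393i)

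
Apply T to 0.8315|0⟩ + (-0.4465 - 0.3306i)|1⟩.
0.8315|0⟩ + (-0.08195 - 0.5495i)|1⟩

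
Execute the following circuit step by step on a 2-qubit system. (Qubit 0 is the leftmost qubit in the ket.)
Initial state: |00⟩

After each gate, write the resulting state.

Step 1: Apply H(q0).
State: 1/√2|00⟩ + 1/√2|10⟩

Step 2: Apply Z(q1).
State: 1/√2|00⟩ + 1/√2|10⟩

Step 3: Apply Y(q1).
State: (1/√2)i|01⟩ + (1/√2)i|11⟩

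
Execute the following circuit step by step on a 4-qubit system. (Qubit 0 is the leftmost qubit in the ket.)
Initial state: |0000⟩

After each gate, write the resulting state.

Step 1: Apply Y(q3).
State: i|0001⟩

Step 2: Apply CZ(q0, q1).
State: i|0001⟩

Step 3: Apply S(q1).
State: i|0001⟩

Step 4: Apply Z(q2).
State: i|0001⟩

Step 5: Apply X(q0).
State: i|1001⟩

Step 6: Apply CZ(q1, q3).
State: i|1001⟩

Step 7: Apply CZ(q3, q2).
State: i|1001⟩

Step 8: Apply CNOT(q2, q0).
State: i|1001⟩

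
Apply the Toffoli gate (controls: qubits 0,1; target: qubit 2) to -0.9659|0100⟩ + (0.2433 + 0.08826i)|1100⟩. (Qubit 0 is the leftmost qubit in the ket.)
-0.9659|0100⟩ + (0.2433 + 0.08826i)|1110⟩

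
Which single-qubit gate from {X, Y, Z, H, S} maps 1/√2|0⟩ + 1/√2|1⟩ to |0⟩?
H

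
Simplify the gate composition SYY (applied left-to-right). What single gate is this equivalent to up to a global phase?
S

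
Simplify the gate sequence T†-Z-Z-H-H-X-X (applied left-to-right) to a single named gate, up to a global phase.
T†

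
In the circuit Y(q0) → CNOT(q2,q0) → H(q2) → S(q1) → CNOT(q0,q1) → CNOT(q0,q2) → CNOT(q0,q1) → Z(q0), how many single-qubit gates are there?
4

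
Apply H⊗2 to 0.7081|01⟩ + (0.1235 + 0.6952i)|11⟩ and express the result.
(0.4158 + 0.3476i)|00⟩ + (-0.4158 - 0.3476i)|01⟩ + (0.2923 - 0.3476i)|10⟩ + (-0.2923 + 0.3476i)|11⟩

H⊗2 gives amp(|y⟩) = (1/2) Σ_x (−1)^(x·y) amp(|x⟩), where x·y is the number of positions in which both x and y have a 1.
|00⟩: (0.7081 + (0.1235 + 0.6952i))/2 = (0.4158 + 0.3476i)
|01⟩: (-0.7081 - (0.1235 + 0.6952i))/2 = (-0.4158 - 0.3476i)
|10⟩: (0.7081 - (0.1235 + 0.6952i))/2 = (0.2923 - 0.3476i)
|11⟩: (-0.7081 + (0.1235 + 0.6952i))/2 = (-0.2923 + 0.3476i)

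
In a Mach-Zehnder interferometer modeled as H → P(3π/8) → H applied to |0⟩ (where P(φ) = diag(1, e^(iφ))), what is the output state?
(0.6913 + 0.4619i)|0⟩ + (0.3087 - 0.4619i)|1⟩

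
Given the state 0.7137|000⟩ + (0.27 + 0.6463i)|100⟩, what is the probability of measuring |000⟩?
0.5094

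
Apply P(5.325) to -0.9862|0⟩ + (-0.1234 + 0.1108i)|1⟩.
-0.9862|0⟩ + (0.0197 + 0.1647i)|1⟩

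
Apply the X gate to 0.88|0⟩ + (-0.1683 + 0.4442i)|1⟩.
(-0.1683 + 0.4442i)|0⟩ + 0.88|1⟩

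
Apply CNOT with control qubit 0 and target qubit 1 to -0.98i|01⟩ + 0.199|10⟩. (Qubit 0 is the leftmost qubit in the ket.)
-0.98i|01⟩ + 0.199|11⟩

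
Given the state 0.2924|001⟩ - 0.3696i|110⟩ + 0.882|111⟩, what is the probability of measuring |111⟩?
0.7779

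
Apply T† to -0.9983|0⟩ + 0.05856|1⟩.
-0.9983|0⟩ + (0.04141 - 0.04141i)|1⟩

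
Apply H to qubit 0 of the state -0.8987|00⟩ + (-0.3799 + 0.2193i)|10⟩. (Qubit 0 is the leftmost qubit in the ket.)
(-0.9041 + 0.1551i)|00⟩ + (-0.3668 - 0.1551i)|10⟩

H on qubit 0 mixes each pair of kets that differ only in qubit 0: amplitudes (a, b) of (|…0…⟩, |…1…⟩) become ((a + b)/√2, (a − b)/√2). Kets absent from the input have amplitude 0.
(|00⟩, |10⟩): (a, b) = (-0.8987, (-0.3799 + 0.2193i)) → ((-0.9041 + 0.1551i), (-0.3668 - 0.1551i))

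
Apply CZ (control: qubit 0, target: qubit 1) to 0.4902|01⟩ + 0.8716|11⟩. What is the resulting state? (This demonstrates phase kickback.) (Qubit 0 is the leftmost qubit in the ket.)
0.4902|01⟩ - 0.8716|11⟩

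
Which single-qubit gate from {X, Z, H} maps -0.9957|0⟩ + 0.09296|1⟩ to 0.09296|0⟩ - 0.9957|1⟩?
X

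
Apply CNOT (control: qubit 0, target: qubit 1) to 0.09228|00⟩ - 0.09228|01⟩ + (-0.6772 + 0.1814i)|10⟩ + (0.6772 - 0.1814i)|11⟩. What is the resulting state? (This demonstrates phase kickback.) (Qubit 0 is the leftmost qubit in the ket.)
0.09228|00⟩ - 0.09228|01⟩ + (0.6772 - 0.1814i)|10⟩ + (-0.6772 + 0.1814i)|11⟩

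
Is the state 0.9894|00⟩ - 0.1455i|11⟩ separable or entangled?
Entangled

Writing the state as a|00⟩ + b|01⟩ + c|10⟩ + d|11⟩, it is a product state iff ad − bc = 0.
Here (a, b, c, d) = (0.9894, 0, 0, -0.1455i): ad − bc = (0.9894)(-0.1455i) − (0)(0) = -0.144i ≠ 0, so the state is entangled.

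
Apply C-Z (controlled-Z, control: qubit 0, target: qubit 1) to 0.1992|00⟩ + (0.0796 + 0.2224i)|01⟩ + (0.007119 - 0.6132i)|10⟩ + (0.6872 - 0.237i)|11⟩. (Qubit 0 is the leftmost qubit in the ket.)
0.1992|00⟩ + (0.0796 + 0.2224i)|01⟩ + (0.007119 - 0.6132i)|10⟩ + (-0.6872 + 0.237i)|11⟩

C-Z leaves the control-|0⟩ kets |00⟩, |01⟩ unchanged and applies Z to qubit 1 on the control-|1⟩ pair (|10⟩, |11⟩).
Z = [[1, 0], [0, -1]].
With a = amp(|10⟩) = (0.007119 - 0.6132i) and b = amp(|11⟩) = (0.6872 - 0.237i):
new amp(|10⟩) = (1)·a = (0.007119 - 0.6132i)
new amp(|11⟩) = (-1)·b = (-0.6872 + 0.237i)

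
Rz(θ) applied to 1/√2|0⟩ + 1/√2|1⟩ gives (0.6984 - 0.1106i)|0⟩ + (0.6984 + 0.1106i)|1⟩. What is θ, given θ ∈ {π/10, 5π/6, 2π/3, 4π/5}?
π/10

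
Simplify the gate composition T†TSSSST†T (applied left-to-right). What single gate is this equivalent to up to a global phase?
I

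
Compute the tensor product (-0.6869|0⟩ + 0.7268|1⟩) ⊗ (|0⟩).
-0.6869|00⟩ + 0.7268|10⟩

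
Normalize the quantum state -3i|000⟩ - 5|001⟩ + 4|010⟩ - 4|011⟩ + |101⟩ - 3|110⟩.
-0.3441i|000⟩ - 0.5735|001⟩ + 0.4588|010⟩ - 0.4588|011⟩ + 0.1147|101⟩ - 0.3441|110⟩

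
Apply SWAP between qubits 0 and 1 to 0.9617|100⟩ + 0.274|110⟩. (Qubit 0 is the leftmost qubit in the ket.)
0.9617|010⟩ + 0.274|110⟩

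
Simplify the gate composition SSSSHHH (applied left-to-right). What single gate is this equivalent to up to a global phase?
H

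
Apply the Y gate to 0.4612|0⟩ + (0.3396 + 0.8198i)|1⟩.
(0.8198 - 0.3396i)|0⟩ + 0.4612i|1⟩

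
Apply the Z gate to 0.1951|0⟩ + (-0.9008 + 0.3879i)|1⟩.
0.1951|0⟩ + (0.9008 - 0.3879i)|1⟩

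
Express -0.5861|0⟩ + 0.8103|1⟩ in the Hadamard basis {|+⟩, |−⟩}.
0.1585|+⟩ - 0.9874|−⟩

With |ψ⟩ = α|0⟩ + β|1⟩, the Hadamard-basis coefficients are ⟨+|ψ⟩ = (α + β)/√2 and ⟨−|ψ⟩ = (α − β)/√2.
Here α = -0.5861, β = 0.8103: (α + β)/√2 = 0.1585, (α − β)/√2 = -0.9874.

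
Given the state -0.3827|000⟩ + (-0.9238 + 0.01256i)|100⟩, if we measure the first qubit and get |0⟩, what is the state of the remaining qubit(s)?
-|00⟩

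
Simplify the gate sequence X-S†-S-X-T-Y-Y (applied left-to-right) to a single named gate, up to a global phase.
T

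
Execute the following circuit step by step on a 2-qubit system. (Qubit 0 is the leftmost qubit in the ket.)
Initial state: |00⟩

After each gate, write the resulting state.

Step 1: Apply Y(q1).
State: i|01⟩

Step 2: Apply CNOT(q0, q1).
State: i|01⟩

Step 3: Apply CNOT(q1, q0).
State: i|11⟩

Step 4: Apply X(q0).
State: i|01⟩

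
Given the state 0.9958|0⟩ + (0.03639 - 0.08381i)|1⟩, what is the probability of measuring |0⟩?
0.9916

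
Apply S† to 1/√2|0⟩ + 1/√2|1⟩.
1/√2|0⟩ - (1/√2)i|1⟩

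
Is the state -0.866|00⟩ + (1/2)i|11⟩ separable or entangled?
Entangled

Writing the state as a|00⟩ + b|01⟩ + c|10⟩ + d|11⟩, it is a product state iff ad − bc = 0.
Here (a, b, c, d) = (-0.866, 0, 0, (1/2)i): ad − bc = (-0.866)((1/2)i) − (0)(0) = -0.433i ≠ 0, so the state is entangled.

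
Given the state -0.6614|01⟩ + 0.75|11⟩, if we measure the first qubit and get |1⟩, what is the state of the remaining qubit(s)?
|1⟩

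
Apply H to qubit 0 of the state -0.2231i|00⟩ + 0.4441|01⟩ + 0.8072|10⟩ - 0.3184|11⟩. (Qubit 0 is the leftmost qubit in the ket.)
(0.5708 - 0.1578i)|00⟩ + 0.08888|01⟩ + (-0.5708 - 0.1578i)|10⟩ + 0.5392|11⟩

H on qubit 0 mixes each pair of kets that differ only in qubit 0: amplitudes (a, b) of (|…0…⟩, |…1…⟩) become ((a + b)/√2, (a − b)/√2). Kets absent from the input have amplitude 0.
(|00⟩, |10⟩): (a, b) = (-0.2231i, 0.8072) → ((0.5708 - 0.1578i), (-0.5708 - 0.1578i))
(|01⟩, |11⟩): (a, b) = (0.4441, -0.3184) → (0.08888, 0.5392)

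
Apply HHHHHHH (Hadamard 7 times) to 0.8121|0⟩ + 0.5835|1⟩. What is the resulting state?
0.9868|0⟩ + 0.1616|1⟩

H² = I, so H^7 = H: a single Hadamard. With (a, b) = (0.8121, 0.5835), H gives ((a + b)/√2, (a − b)/√2) = (0.9868, 0.1616).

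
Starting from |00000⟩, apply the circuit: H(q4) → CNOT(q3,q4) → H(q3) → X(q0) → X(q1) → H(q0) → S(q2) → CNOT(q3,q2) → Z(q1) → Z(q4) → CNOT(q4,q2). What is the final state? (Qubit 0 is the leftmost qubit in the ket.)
-1/√8|01000⟩ + 1/√8|01011⟩ + 1/√8|01101⟩ - 1/√8|01110⟩ + 1/√8|11000⟩ - 1/√8|11011⟩ - 1/√8|11101⟩ + 1/√8|11110⟩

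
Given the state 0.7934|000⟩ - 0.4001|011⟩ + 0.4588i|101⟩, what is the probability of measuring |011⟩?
0.1601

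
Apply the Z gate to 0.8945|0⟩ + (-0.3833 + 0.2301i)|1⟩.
0.8945|0⟩ + (0.3833 - 0.2301i)|1⟩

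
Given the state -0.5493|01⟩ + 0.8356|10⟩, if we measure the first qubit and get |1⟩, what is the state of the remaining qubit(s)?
|0⟩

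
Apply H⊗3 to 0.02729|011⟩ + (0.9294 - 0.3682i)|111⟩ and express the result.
(0.3382 - 0.1302i)|000⟩ + (-0.3382 + 0.1302i)|001⟩ + (-0.3382 + 0.1302i)|010⟩ + (0.3382 - 0.1302i)|011⟩ + (-0.3189 + 0.1302i)|100⟩ + (0.3189 - 0.1302i)|101⟩ + (0.3189 - 0.1302i)|110⟩ + (-0.3189 + 0.1302i)|111⟩

H⊗3 gives amp(|y⟩) = (1/2√2) Σ_x (−1)^(x·y) amp(|x⟩), where x·y is the number of positions in which both x and y have a 1.
|000⟩: (0.02729 + (0.9294 - 0.3682i))/(2√2) = (0.3382 - 0.1302i)
|001⟩: (-0.02729 - (0.9294 - 0.3682i))/(2√2) = (-0.3382 + 0.1302i)
|010⟩: (-0.02729 - (0.9294 - 0.3682i))/(2√2) = (-0.3382 + 0.1302i)
|011⟩: (0.02729 + (0.9294 - 0.3682i))/(2√2) = (0.3382 - 0.1302i)
|100⟩: (0.02729 - (0.9294 - 0.3682i))/(2√2) = (-0.3189 + 0.1302i)
|101⟩: (-0.02729 + (0.9294 - 0.3682i))/(2√2) = (0.3189 - 0.1302i)
|110⟩: (-0.02729 + (0.9294 - 0.3682i))/(2√2) = (0.3189 - 0.1302i)
|111⟩: (0.02729 - (0.9294 - 0.3682i))/(2√2) = (-0.3189 + 0.1302i)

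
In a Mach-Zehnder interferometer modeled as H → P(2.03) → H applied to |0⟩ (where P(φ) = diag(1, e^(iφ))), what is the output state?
(0.2784 + 0.4482i)|0⟩ + (0.7216 - 0.4482i)|1⟩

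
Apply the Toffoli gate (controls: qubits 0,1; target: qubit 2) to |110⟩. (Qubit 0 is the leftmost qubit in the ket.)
|111⟩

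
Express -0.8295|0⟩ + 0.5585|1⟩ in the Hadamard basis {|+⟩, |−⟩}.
-0.1916|+⟩ - 0.9815|−⟩

With |ψ⟩ = α|0⟩ + β|1⟩, the Hadamard-basis coefficients are ⟨+|ψ⟩ = (α + β)/√2 and ⟨−|ψ⟩ = (α − β)/√2.
Here α = -0.8295, β = 0.5585: (α + β)/√2 = -0.1916, (α − β)/√2 = -0.9815.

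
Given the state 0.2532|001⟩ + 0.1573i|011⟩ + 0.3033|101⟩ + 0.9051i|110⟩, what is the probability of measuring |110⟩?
0.8192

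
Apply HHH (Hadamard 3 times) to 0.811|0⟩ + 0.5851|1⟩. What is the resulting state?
0.9872|0⟩ + 0.1597|1⟩

H² = I, so H^3 = H: a single Hadamard. With (a, b) = (0.811, 0.5851), H gives ((a + b)/√2, (a − b)/√2) = (0.9872, 0.1597).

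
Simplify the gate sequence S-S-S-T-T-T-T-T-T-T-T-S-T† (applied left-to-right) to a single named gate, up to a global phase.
T†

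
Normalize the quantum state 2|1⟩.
|1⟩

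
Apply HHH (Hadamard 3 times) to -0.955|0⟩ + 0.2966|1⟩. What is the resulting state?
-0.4656|0⟩ - 0.885|1⟩

H² = I, so H^3 = H: a single Hadamard. With (a, b) = (-0.955, 0.2966), H gives ((a + b)/√2, (a − b)/√2) = (-0.4656, -0.885).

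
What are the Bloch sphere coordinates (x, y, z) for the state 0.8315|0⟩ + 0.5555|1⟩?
(0.9238, 0, 0.3828)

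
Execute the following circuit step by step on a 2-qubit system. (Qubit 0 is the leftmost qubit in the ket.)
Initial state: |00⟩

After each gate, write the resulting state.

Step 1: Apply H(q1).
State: 1/√2|00⟩ + 1/√2|01⟩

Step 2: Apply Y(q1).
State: -(1/√2)i|00⟩ + (1/√2)i|01⟩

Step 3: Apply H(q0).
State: -(1/2)i|00⟩ + (1/2)i|01⟩ - (1/2)i|10⟩ + (1/2)i|11⟩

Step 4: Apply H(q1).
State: -(1/√2)i|01⟩ - (1/√2)i|11⟩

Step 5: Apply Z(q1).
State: (1/√2)i|01⟩ + (1/√2)i|11⟩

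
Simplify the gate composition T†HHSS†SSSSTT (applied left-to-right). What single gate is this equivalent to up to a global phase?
T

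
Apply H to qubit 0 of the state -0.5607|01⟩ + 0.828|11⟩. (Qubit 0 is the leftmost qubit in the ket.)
0.189|01⟩ - 0.982|11⟩

H on qubit 0 mixes each pair of kets that differ only in qubit 0: amplitudes (a, b) of (|…0…⟩, |…1…⟩) become ((a + b)/√2, (a − b)/√2). Kets absent from the input have amplitude 0.
(|01⟩, |11⟩): (a, b) = (-0.5607, 0.828) → (0.189, -0.982)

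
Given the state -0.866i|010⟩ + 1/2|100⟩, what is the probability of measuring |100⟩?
1/4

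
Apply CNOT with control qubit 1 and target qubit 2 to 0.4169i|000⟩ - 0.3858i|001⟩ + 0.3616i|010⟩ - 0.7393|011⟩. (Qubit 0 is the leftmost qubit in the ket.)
0.4169i|000⟩ - 0.3858i|001⟩ - 0.7393|010⟩ + 0.3616i|011⟩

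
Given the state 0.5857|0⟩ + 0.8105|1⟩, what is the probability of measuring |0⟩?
0.343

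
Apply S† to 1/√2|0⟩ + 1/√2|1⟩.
1/√2|0⟩ - (1/√2)i|1⟩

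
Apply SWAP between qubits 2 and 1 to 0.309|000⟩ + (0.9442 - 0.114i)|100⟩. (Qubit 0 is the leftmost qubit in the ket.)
0.309|000⟩ + (0.9442 - 0.114i)|100⟩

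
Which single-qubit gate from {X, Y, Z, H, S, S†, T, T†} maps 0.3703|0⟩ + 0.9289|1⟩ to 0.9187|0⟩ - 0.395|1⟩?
H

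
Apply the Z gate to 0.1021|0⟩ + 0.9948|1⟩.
0.1021|0⟩ - 0.9948|1⟩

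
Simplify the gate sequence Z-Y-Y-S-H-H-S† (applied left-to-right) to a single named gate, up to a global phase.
Z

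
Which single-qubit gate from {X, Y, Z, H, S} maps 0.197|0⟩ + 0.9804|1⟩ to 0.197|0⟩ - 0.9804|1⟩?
Z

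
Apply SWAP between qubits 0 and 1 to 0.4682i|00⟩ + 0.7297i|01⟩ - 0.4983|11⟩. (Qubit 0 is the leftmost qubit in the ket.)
0.4682i|00⟩ + 0.7297i|10⟩ - 0.4983|11⟩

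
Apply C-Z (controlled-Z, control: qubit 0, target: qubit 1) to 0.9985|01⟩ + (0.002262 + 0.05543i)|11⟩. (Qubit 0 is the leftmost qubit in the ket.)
0.9985|01⟩ + (-0.002262 - 0.05543i)|11⟩

C-Z leaves the control-|0⟩ kets |00⟩, |01⟩ unchanged and applies Z to qubit 1 on the control-|1⟩ pair (|10⟩, |11⟩).
Z = [[1, 0], [0, -1]].
With a = amp(|10⟩) = 0 and b = amp(|11⟩) = (0.002262 + 0.05543i):
new amp(|10⟩) = (1)·a = 0
new amp(|11⟩) = (-1)·b = (-0.002262 - 0.05543i)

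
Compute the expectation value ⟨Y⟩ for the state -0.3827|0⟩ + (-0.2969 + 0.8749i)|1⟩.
-0.6696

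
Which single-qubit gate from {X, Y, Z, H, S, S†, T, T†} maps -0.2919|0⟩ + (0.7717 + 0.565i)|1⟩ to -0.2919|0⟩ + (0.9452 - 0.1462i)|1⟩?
T†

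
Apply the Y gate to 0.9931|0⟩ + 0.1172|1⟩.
-0.1172i|0⟩ + 0.9931i|1⟩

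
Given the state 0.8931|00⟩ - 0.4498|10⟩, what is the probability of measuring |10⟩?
0.2023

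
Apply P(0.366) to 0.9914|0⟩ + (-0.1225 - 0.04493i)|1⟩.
0.9914|0⟩ + (-0.09831 - 0.08579i)|1⟩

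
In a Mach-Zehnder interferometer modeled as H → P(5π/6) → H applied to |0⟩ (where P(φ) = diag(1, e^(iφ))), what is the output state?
(0.06699 + 0.25i)|0⟩ + (0.933 - 0.25i)|1⟩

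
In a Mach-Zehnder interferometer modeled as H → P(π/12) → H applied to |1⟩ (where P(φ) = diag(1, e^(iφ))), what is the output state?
(0.01704 - 0.1294i)|0⟩ + (0.983 + 0.1294i)|1⟩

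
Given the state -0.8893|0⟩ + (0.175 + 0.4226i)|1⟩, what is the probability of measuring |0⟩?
0.7909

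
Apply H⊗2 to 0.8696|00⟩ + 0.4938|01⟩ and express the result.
0.6817|00⟩ + 0.1879|01⟩ + 0.6817|10⟩ + 0.1879|11⟩

H⊗2 gives amp(|y⟩) = (1/2) Σ_x (−1)^(x·y) amp(|x⟩), where x·y is the number of positions in which both x and y have a 1.
|00⟩: (0.8696 + 0.4938)/2 = 0.6817
|01⟩: (0.8696 - 0.4938)/2 = 0.1879
|10⟩: (0.8696 + 0.4938)/2 = 0.6817
|11⟩: (0.8696 - 0.4938)/2 = 0.1879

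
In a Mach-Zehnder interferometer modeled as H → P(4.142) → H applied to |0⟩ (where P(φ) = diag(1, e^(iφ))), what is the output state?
(0.23 - 0.4208i)|0⟩ + (0.77 + 0.4208i)|1⟩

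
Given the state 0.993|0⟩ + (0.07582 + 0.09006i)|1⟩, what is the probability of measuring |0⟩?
0.986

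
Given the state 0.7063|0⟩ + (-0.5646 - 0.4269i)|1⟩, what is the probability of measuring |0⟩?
0.4989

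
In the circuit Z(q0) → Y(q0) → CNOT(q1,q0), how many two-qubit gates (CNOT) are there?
1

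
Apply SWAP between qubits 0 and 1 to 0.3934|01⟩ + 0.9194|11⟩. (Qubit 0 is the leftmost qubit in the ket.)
0.3934|10⟩ + 0.9194|11⟩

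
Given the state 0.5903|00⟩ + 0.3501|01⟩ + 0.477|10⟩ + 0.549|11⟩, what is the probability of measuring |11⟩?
0.3014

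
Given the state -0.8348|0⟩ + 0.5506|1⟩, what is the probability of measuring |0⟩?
0.6969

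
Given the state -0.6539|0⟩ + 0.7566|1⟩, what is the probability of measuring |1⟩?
0.5724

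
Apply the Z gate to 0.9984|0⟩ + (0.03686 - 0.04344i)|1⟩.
0.9984|0⟩ + (-0.03686 + 0.04344i)|1⟩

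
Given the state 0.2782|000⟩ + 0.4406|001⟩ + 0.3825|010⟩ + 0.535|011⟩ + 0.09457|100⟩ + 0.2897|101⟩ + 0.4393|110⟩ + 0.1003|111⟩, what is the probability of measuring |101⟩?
0.08393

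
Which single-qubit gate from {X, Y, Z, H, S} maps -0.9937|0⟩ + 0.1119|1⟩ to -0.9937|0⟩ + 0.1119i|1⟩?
S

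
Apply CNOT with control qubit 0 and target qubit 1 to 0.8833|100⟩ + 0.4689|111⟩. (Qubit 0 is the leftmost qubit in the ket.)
0.4689|101⟩ + 0.8833|110⟩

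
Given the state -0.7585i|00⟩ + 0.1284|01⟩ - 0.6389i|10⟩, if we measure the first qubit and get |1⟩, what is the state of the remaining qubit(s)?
-i|0⟩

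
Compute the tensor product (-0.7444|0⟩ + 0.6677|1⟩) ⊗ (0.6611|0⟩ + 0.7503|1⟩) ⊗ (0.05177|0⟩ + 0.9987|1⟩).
-0.02548|000⟩ - 0.4915|001⟩ - 0.02891|010⟩ - 0.5578|011⟩ + 0.02285|100⟩ + 0.4408|101⟩ + 0.02594|110⟩ + 0.5003|111⟩

amp(|b₁b₂…⟩) = product of the factor amplitudes for bits b₁, b₂, …; only kets whose every factor amplitude is nonzero survive.
|000⟩: (-0.7444)(0.6611)(0.05177) = -0.02548
|001⟩: (-0.7444)(0.6611)(0.9987) = -0.4915
|010⟩: (-0.7444)(0.7503)(0.05177) = -0.02891
|011⟩: (-0.7444)(0.7503)(0.9987) = -0.5578
|100⟩: (0.6677)(0.6611)(0.05177) = 0.02285
|101⟩: (0.6677)(0.6611)(0.9987) = 0.4408
|110⟩: (0.6677)(0.7503)(0.05177) = 0.02594
|111⟩: (0.6677)(0.7503)(0.9987) = 0.5003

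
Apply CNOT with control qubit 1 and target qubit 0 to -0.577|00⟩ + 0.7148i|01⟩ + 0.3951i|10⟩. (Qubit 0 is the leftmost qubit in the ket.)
-0.577|00⟩ + 0.3951i|10⟩ + 0.7148i|11⟩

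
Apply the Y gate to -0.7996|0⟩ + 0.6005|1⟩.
-0.6005i|0⟩ - 0.7996i|1⟩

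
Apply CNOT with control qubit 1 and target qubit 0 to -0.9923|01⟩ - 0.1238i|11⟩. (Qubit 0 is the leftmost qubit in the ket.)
-0.1238i|01⟩ - 0.9923|11⟩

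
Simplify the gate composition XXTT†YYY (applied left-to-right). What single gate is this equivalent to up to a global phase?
Y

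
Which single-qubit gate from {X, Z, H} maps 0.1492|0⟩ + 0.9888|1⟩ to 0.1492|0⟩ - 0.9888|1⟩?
Z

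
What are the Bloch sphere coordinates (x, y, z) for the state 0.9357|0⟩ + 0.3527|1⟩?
(0.66, 0, 0.7511)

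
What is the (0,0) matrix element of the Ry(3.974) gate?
-0.4043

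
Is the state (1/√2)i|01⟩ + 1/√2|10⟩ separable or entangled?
Entangled

Writing the state as a|00⟩ + b|01⟩ + c|10⟩ + d|11⟩, it is a product state iff ad − bc = 0.
Here (a, b, c, d) = (0, (1/√2)i, 1/√2, 0): ad − bc = (0)(0) − ((1/√2)i)(1/√2) = -(1/2)i ≠ 0, so the state is entangled.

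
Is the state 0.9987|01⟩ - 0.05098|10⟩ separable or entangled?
Entangled

Writing the state as a|00⟩ + b|01⟩ + c|10⟩ + d|11⟩, it is a product state iff ad − bc = 0.
Here (a, b, c, d) = (0, 0.9987, -0.05098, 0): ad − bc = (0)(0) − (0.9987)(-0.05098) = 0.05091 ≠ 0, so the state is entangled.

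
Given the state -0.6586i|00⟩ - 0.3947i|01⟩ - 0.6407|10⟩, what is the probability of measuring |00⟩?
0.4338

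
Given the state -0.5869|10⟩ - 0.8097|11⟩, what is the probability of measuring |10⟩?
0.3445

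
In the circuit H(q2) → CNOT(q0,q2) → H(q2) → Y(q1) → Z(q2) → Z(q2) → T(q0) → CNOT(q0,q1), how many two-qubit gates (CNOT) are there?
2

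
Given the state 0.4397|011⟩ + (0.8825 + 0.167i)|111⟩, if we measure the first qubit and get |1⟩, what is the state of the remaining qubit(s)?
(0.9826 + 0.1859i)|11⟩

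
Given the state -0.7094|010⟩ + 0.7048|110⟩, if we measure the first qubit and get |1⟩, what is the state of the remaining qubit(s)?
|10⟩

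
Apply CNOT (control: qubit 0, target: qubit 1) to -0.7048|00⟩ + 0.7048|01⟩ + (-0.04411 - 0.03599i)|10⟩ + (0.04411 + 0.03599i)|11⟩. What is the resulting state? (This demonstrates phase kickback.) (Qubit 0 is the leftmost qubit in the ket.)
-0.7048|00⟩ + 0.7048|01⟩ + (0.04411 + 0.03599i)|10⟩ + (-0.04411 - 0.03599i)|11⟩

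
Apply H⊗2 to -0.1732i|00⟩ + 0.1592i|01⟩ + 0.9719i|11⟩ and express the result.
0.479i|00⟩ - 0.6522i|01⟩ - 0.493i|10⟩ + 0.3198i|11⟩

H⊗2 gives amp(|y⟩) = (1/2) Σ_x (−1)^(x·y) amp(|x⟩), where x·y is the number of positions in which both x and y have a 1.
|00⟩: (-0.1732i + 0.1592i + 0.9719i)/2 = 0.479i
|01⟩: (-0.1732i - 0.1592i - 0.9719i)/2 = -0.6522i
|10⟩: (-0.1732i + 0.1592i - 0.9719i)/2 = -0.493i
|11⟩: (-0.1732i - 0.1592i + 0.9719i)/2 = 0.3198i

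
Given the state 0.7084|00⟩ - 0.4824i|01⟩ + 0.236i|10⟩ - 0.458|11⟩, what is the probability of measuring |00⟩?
0.5018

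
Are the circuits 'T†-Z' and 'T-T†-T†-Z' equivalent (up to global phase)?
Yes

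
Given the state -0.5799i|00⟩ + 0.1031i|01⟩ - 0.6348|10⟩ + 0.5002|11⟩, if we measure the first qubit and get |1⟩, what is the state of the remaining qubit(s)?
-0.7855|0⟩ + 0.6189|1⟩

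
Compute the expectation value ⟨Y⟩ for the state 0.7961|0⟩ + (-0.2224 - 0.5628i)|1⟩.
-0.8961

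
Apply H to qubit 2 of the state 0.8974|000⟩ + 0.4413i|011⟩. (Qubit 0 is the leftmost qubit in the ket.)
0.6346|000⟩ + 0.6346|001⟩ + 0.312i|010⟩ - 0.312i|011⟩

H on qubit 2 mixes each pair of kets that differ only in qubit 2: amplitudes (a, b) of (|…0…⟩, |…1…⟩) become ((a + b)/√2, (a − b)/√2). Kets absent from the input have amplitude 0.
(|000⟩, |001⟩): (a, b) = (0.8974, 0) → (0.6346, 0.6346)
(|010⟩, |011⟩): (a, b) = (0, 0.4413i) → (0.312i, -0.312i)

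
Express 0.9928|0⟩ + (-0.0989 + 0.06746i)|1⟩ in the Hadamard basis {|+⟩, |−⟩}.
(0.6321 + 0.0477i)|+⟩ + (0.7719 - 0.0477i)|−⟩

With |ψ⟩ = α|0⟩ + β|1⟩, the Hadamard-basis coefficients are ⟨+|ψ⟩ = (α + β)/√2 and ⟨−|ψ⟩ = (α − β)/√2.
Here α = 0.9928, β = (-0.0989 + 0.06746i): (α + β)/√2 = (0.6321 + 0.0477i), (α − β)/√2 = (0.7719 - 0.0477i).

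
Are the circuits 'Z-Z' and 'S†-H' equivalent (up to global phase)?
No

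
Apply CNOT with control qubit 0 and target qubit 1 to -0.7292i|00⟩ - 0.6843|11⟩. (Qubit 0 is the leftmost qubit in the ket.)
-0.7292i|00⟩ - 0.6843|10⟩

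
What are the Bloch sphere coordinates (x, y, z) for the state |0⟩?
(0, 0, 1)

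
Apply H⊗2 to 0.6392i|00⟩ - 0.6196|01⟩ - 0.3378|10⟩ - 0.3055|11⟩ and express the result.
(-0.6315 + 0.3196i)|00⟩ + (0.2937 + 0.3196i)|01⟩ + (0.01185 + 0.3196i)|10⟩ + (0.326 + 0.3196i)|11⟩

H⊗2 gives amp(|y⟩) = (1/2) Σ_x (−1)^(x·y) amp(|x⟩), where x·y is the number of positions in which both x and y have a 1.
|00⟩: (0.6392i - 0.6196 - 0.3378 - 0.3055)/2 = (-0.6315 + 0.3196i)
|01⟩: (0.6392i + 0.6196 - 0.3378 + 0.3055)/2 = (0.2937 + 0.3196i)
|10⟩: (0.6392i - 0.6196 + 0.3378 + 0.3055)/2 = (0.01185 + 0.3196i)
|11⟩: (0.6392i + 0.6196 + 0.3378 - 0.3055)/2 = (0.326 + 0.3196i)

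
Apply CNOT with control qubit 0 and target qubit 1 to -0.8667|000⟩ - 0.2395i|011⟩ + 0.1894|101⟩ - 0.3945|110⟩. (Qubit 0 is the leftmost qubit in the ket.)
-0.8667|000⟩ - 0.2395i|011⟩ - 0.3945|100⟩ + 0.1894|111⟩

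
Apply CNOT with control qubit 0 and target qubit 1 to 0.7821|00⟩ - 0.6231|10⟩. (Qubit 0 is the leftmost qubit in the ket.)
0.7821|00⟩ - 0.6231|11⟩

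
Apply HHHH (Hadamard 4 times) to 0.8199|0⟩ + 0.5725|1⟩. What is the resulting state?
0.8199|0⟩ + 0.5725|1⟩

H² = I, so an even number of Hadamards cancels: H^4 = I and the state is unchanged.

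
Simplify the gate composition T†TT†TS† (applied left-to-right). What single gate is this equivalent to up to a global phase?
S†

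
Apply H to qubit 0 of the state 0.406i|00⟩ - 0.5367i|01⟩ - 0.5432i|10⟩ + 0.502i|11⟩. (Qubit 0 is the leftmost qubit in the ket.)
-0.09702i|00⟩ - 0.02454i|01⟩ + 0.6712i|10⟩ - 0.7345i|11⟩

H on qubit 0 mixes each pair of kets that differ only in qubit 0: amplitudes (a, b) of (|…0…⟩, |…1…⟩) become ((a + b)/√2, (a − b)/√2). Kets absent from the input have amplitude 0.
(|00⟩, |10⟩): (a, b) = (0.406i, -0.5432i) → (-0.09702i, 0.6712i)
(|01⟩, |11⟩): (a, b) = (-0.5367i, 0.502i) → (-0.02454i, -0.7345i)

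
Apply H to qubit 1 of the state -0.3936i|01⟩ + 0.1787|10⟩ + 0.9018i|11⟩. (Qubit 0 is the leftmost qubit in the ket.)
-0.2783i|00⟩ + 0.2783i|01⟩ + (0.1264 + 0.6377i)|10⟩ + (0.1264 - 0.6377i)|11⟩

H on qubit 1 mixes each pair of kets that differ only in qubit 1: amplitudes (a, b) of (|…0…⟩, |…1…⟩) become ((a + b)/√2, (a − b)/√2). Kets absent from the input have amplitude 0.
(|00⟩, |01⟩): (a, b) = (0, -0.3936i) → (-0.2783i, 0.2783i)
(|10⟩, |11⟩): (a, b) = (0.1787, 0.9018i) → ((0.1264 + 0.6377i), (0.1264 - 0.6377i))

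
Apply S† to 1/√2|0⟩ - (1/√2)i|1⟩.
1/√2|0⟩ - 1/√2|1⟩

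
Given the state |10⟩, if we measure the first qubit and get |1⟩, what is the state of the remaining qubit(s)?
|0⟩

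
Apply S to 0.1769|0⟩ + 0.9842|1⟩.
0.1769|0⟩ + 0.9842i|1⟩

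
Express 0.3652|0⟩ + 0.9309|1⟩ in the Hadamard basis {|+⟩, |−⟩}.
0.9165|+⟩ - 0.4|−⟩

With |ψ⟩ = α|0⟩ + β|1⟩, the Hadamard-basis coefficients are ⟨+|ψ⟩ = (α + β)/√2 and ⟨−|ψ⟩ = (α − β)/√2.
Here α = 0.3652, β = 0.9309: (α + β)/√2 = 0.9165, (α − β)/√2 = -0.4.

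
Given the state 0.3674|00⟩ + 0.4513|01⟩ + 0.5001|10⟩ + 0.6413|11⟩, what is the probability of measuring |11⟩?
0.4113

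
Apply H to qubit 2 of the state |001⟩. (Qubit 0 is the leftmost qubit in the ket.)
1/√2|000⟩ - 1/√2|001⟩

H on qubit 2 mixes each pair of kets that differ only in qubit 2: amplitudes (a, b) of (|…0…⟩, |…1…⟩) become ((a + b)/√2, (a − b)/√2). Kets absent from the input have amplitude 0.
(|000⟩, |001⟩): (a, b) = (0, 1) → (1/√2, -1/√2)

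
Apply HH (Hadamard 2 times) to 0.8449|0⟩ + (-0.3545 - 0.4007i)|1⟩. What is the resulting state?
0.8449|0⟩ + (-0.3545 - 0.4007i)|1⟩

H² = I, so an even number of Hadamards cancels: H^2 = I and the state is unchanged.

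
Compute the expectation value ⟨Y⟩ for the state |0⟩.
0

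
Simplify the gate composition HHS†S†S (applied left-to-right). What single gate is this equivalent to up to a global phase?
S†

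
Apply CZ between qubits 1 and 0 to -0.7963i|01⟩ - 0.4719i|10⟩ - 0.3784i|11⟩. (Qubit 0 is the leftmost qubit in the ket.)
-0.7963i|01⟩ - 0.4719i|10⟩ + 0.3784i|11⟩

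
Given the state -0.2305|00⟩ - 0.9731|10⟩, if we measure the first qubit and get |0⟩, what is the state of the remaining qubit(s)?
-|0⟩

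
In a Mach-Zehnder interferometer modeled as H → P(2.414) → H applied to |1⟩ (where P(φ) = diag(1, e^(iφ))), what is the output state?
(0.8734 - 0.3325i)|0⟩ + (0.1266 + 0.3325i)|1⟩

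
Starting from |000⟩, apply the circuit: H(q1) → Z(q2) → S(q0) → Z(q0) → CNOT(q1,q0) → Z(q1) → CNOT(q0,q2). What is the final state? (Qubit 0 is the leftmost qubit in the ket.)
1/√2|000⟩ - 1/√2|111⟩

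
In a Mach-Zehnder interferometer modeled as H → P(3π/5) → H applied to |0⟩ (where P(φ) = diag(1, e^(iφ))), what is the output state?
(0.3455 + 0.4755i)|0⟩ + (0.6545 - 0.4755i)|1⟩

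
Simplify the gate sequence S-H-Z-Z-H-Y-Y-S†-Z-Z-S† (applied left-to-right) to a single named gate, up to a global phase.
S†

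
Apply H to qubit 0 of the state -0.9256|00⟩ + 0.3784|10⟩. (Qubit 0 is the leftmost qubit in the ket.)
-0.3869|00⟩ - 0.9221|10⟩

H on qubit 0 mixes each pair of kets that differ only in qubit 0: amplitudes (a, b) of (|…0…⟩, |…1…⟩) become ((a + b)/√2, (a − b)/√2). Kets absent from the input have amplitude 0.
(|00⟩, |10⟩): (a, b) = (-0.9256, 0.3784) → (-0.3869, -0.9221)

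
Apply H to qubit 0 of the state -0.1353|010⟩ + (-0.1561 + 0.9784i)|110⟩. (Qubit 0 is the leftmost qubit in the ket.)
(-0.2061 + 0.6918i)|010⟩ + (0.01471 - 0.6918i)|110⟩

H on qubit 0 mixes each pair of kets that differ only in qubit 0: amplitudes (a, b) of (|…0…⟩, |…1…⟩) become ((a + b)/√2, (a − b)/√2). Kets absent from the input have amplitude 0.
(|010⟩, |110⟩): (a, b) = (-0.1353, (-0.1561 + 0.9784i)) → ((-0.2061 + 0.6918i), (0.01471 - 0.6918i))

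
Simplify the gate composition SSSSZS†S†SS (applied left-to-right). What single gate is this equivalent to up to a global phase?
Z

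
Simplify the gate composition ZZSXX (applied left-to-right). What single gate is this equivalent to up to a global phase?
S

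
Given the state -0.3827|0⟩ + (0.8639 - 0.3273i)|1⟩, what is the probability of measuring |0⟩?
0.1465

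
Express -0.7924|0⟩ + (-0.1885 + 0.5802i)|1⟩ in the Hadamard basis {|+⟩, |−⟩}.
(-0.6936 + 0.4103i)|+⟩ + (-0.427 - 0.4103i)|−⟩

With |ψ⟩ = α|0⟩ + β|1⟩, the Hadamard-basis coefficients are ⟨+|ψ⟩ = (α + β)/√2 and ⟨−|ψ⟩ = (α − β)/√2.
Here α = -0.7924, β = (-0.1885 + 0.5802i): (α + β)/√2 = (-0.6936 + 0.4103i), (α − β)/√2 = (-0.427 - 0.4103i).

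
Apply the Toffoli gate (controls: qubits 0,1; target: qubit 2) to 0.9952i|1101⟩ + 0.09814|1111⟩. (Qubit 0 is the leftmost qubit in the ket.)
0.09814|1101⟩ + 0.9952i|1111⟩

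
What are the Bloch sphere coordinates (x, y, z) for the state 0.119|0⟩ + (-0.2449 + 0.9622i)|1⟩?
(-0.05829, 0.229, -0.9716)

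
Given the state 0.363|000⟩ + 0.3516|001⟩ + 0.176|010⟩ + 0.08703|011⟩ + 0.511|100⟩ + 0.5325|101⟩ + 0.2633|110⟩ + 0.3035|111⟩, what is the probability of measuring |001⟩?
0.1236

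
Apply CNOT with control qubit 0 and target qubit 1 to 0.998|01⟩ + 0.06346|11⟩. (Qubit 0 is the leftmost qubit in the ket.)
0.998|01⟩ + 0.06346|10⟩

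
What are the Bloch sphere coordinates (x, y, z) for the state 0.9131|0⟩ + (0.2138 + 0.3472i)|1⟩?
(0.3904, 0.6341, 0.6675)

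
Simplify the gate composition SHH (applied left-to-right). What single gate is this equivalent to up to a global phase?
S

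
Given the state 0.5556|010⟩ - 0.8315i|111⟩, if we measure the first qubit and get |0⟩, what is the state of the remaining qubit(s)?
|10⟩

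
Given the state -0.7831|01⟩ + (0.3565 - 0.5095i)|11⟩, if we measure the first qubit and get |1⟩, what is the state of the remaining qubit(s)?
(0.5733 - 0.8193i)|1⟩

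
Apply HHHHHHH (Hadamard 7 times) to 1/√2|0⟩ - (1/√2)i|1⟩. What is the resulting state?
(1/2 - (1/2)i)|0⟩ + (1/2 + (1/2)i)|1⟩

H² = I, so H^7 = H: a single Hadamard. With (a, b) = (1/√2, -(1/√2)i), H gives ((a + b)/√2, (a − b)/√2) = ((1/2 - (1/2)i), (1/2 + (1/2)i)).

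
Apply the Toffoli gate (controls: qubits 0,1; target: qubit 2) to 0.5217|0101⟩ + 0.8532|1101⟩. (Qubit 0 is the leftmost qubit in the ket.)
0.5217|0101⟩ + 0.8532|1111⟩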